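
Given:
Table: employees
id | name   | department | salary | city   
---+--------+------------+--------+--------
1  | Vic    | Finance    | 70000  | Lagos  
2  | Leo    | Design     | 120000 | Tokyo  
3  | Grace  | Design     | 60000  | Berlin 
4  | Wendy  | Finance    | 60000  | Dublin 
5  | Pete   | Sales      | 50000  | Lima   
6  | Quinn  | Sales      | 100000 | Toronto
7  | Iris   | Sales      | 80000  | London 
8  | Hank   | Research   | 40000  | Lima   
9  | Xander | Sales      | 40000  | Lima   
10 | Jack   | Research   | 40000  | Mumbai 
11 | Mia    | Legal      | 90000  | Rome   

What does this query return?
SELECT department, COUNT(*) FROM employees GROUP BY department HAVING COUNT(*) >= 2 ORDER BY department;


Groups with count >= 2:
  Design: 2 -> PASS
  Finance: 2 -> PASS
  Research: 2 -> PASS
  Sales: 4 -> PASS
  Legal: 1 -> filtered out


4 groups:
Design, 2
Finance, 2
Research, 2
Sales, 4


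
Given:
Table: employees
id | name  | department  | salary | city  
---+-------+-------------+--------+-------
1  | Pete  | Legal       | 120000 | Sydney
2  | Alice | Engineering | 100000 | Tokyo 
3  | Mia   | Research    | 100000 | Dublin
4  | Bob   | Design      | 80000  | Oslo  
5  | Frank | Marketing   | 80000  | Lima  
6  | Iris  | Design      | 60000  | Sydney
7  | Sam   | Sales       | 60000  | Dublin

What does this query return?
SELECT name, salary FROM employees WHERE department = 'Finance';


Filtering: department = 'Finance'
Matching rows: 0

Empty result set (0 rows)


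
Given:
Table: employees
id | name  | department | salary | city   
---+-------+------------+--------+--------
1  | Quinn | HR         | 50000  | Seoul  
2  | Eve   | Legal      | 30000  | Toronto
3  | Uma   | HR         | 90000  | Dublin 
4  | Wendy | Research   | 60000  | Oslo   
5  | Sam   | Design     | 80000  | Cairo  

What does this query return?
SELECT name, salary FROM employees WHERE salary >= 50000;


Filtering: salary >= 50000
Matching: 4 rows

4 rows:
Quinn, 50000
Uma, 90000
Wendy, 60000
Sam, 80000


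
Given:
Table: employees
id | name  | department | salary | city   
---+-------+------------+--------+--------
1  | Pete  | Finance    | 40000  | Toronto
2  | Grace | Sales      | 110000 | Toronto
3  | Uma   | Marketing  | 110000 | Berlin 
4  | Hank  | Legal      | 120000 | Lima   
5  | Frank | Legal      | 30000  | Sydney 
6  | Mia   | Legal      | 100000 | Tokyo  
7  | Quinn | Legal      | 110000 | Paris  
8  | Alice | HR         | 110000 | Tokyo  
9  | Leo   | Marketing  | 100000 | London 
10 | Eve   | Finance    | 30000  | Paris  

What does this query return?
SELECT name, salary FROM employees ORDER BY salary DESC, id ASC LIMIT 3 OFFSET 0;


Sort by salary DESC (id ASC tiebreak), then skip 0 and take 3
Rows 1 through 3

3 rows:
Hank, 120000
Grace, 110000
Uma, 110000


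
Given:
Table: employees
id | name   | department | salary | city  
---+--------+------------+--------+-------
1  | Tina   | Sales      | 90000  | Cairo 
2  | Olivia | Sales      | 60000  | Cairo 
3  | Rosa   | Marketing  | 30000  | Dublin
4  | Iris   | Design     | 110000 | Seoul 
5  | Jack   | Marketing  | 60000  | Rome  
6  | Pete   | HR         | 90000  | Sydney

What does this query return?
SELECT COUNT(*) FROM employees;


COUNT(*) counts all rows

6


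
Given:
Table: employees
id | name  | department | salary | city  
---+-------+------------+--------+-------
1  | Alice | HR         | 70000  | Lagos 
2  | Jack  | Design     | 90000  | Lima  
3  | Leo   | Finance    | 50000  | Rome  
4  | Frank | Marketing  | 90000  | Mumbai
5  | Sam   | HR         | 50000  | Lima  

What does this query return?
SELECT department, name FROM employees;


Projecting columns: department, name

5 rows:
HR, Alice
Design, Jack
Finance, Leo
Marketing, Frank
HR, Sam


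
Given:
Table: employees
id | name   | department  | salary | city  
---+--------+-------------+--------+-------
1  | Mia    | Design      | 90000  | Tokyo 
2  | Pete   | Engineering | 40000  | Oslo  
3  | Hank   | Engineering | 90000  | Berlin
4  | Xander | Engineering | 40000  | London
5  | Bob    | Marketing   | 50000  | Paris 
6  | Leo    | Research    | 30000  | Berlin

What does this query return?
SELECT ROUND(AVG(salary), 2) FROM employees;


SUM(salary) = 340000
COUNT = 6
ROUND(AVG, 2) = ROUND(340000 / 6, 2) = 56666.67

56666.67


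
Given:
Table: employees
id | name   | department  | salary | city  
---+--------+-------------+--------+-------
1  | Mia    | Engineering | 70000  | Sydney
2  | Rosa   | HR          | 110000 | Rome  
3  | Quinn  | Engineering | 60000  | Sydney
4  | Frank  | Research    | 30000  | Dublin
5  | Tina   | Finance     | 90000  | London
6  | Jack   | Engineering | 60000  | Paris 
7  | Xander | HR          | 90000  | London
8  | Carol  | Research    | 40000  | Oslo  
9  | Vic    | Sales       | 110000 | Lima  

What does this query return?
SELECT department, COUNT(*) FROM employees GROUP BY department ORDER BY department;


Assigning each row to its department group:
  Mia -> Engineering
  Rosa -> HR
  Quinn -> Engineering
  Frank -> Research
  Tina -> Finance
  Jack -> Engineering
  Xander -> HR
  Carol -> Research
  Vic -> Sales


5 groups:
Engineering, 3
Finance, 1
HR, 2
Research, 2
Sales, 1


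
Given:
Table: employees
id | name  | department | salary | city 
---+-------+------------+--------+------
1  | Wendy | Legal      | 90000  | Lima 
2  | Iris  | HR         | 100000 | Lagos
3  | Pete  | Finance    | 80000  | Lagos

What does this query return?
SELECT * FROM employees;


SELECT * returns all 3 rows with all columns

3 rows:
1, Wendy, Legal, 90000, Lima
2, Iris, HR, 100000, Lagos
3, Pete, Finance, 80000, Lagos


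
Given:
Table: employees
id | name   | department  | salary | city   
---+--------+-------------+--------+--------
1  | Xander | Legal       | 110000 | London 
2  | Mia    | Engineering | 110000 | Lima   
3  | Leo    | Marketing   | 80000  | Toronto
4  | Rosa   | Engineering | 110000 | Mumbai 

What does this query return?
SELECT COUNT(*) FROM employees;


COUNT(*) counts all rows

4


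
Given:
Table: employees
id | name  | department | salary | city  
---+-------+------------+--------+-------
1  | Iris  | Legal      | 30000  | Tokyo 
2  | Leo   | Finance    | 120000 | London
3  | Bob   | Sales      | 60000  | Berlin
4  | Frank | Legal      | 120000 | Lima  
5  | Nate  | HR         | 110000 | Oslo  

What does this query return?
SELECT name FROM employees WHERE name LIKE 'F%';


LIKE 'F%' matches names starting with 'F'
Matching: 1

1 rows:
Frank


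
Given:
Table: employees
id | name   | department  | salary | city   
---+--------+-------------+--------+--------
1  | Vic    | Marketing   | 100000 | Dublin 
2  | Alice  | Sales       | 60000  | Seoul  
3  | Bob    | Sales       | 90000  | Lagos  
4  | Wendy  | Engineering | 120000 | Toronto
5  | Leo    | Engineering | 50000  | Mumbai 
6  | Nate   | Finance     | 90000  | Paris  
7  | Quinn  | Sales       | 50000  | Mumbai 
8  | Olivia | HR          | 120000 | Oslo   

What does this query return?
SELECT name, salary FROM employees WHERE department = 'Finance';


Filtering: department = 'Finance'
Matching rows: 1

1 rows:
Nate, 90000


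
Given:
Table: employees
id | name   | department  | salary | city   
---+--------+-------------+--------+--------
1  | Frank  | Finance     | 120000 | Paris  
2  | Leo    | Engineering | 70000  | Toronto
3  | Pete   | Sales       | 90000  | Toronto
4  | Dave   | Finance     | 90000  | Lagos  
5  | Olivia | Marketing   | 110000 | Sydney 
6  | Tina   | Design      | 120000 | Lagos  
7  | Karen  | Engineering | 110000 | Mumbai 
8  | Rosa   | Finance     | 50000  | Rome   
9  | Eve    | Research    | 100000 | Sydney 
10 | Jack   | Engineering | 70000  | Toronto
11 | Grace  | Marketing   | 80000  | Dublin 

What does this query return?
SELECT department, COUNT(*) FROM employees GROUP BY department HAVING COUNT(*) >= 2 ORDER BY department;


Groups with count >= 2:
  Engineering: 3 -> PASS
  Finance: 3 -> PASS
  Marketing: 2 -> PASS
  Design: 1 -> filtered out
  Research: 1 -> filtered out
  Sales: 1 -> filtered out


3 groups:
Engineering, 3
Finance, 3
Marketing, 2


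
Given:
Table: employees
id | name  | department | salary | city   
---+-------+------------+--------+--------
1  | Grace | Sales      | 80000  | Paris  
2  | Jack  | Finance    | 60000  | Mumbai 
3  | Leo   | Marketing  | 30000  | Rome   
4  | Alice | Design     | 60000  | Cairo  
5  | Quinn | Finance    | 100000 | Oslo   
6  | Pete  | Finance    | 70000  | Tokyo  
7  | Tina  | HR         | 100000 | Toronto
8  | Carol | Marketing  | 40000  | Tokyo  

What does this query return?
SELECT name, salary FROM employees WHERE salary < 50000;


Filtering: salary < 50000
Matching: 2 rows

2 rows:
Leo, 30000
Carol, 40000


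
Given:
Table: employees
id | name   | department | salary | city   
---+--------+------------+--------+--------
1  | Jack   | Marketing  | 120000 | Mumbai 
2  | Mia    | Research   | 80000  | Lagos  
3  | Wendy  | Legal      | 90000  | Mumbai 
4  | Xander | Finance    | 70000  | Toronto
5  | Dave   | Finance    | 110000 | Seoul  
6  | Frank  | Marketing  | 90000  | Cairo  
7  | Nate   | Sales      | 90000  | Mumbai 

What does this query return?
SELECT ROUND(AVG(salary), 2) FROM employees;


SUM(salary) = 650000
COUNT = 7
ROUND(AVG, 2) = ROUND(650000 / 7, 2) = 92857.14

92857.14


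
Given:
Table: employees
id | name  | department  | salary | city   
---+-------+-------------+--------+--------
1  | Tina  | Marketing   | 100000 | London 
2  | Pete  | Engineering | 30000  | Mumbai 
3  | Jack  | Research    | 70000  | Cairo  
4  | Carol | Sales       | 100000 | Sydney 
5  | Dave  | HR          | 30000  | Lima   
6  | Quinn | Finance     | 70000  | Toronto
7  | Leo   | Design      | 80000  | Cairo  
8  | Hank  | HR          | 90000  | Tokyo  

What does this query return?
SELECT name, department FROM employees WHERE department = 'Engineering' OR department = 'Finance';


Filtering: department = 'Engineering' OR 'Finance'
Matching: 2 rows

2 rows:
Pete, Engineering
Quinn, Finance


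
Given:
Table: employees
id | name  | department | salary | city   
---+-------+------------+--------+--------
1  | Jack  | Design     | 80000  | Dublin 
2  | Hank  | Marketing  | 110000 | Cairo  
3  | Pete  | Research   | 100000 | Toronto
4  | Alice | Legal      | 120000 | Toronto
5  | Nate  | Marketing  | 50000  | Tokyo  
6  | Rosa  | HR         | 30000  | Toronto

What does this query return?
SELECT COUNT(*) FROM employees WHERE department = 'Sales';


Counting rows where department = 'Sales'


0


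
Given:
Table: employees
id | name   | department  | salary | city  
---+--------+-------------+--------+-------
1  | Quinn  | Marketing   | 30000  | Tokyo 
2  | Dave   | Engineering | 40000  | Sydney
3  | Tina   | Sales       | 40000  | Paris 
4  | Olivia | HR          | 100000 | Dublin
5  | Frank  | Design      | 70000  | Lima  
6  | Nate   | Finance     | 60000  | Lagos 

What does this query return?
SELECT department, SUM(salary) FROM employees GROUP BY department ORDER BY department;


Summing salary within each department:
  Design: 70000 = 70000
  Engineering: 40000 = 40000
  Finance: 60000 = 60000
  HR: 100000 = 100000
  Marketing: 30000 = 30000
  Sales: 40000 = 40000


6 groups:
Design, 70000
Engineering, 40000
Finance, 60000
HR, 100000
Marketing, 30000
Sales, 40000


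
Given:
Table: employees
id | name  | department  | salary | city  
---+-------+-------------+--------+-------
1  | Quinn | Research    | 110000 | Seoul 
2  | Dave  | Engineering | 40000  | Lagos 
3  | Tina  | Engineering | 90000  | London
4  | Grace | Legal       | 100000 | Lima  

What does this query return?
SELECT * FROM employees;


SELECT * returns all 4 rows with all columns

4 rows:
1, Quinn, Research, 110000, Seoul
2, Dave, Engineering, 40000, Lagos
3, Tina, Engineering, 90000, London
4, Grace, Legal, 100000, Lima


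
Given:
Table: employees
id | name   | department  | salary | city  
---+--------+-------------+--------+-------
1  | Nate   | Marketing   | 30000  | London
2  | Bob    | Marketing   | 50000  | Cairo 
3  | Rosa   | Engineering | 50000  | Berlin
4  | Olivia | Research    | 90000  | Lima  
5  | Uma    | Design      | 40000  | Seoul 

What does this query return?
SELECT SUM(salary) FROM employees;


SUM(salary) = 30000 + 50000 + 50000 + 90000 + 40000 = 260000

260000


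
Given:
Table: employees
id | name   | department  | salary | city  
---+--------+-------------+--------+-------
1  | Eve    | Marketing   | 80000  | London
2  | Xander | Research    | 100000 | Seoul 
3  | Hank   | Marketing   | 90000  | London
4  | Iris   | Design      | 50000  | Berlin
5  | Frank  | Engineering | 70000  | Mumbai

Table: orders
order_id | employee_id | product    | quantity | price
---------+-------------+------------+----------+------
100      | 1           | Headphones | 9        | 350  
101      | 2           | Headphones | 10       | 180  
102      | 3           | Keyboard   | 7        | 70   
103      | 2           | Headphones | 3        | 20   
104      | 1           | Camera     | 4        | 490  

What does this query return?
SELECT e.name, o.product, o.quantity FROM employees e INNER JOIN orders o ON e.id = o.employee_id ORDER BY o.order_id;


Joining employees.id = orders.employee_id:
  employee Eve (id=1) -> order Headphones
  employee Xander (id=2) -> order Headphones
  employee Hank (id=3) -> order Keyboard
  employee Xander (id=2) -> order Headphones
  employee Eve (id=1) -> order Camera


5 rows:
Eve, Headphones, 9
Xander, Headphones, 10
Hank, Keyboard, 7
Xander, Headphones, 3
Eve, Camera, 4


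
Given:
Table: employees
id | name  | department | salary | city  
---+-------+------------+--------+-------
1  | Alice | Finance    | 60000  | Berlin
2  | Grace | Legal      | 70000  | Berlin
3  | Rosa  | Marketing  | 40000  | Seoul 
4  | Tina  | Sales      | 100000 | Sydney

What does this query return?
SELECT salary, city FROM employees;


Projecting columns: salary, city

4 rows:
60000, Berlin
70000, Berlin
40000, Seoul
100000, Sydney


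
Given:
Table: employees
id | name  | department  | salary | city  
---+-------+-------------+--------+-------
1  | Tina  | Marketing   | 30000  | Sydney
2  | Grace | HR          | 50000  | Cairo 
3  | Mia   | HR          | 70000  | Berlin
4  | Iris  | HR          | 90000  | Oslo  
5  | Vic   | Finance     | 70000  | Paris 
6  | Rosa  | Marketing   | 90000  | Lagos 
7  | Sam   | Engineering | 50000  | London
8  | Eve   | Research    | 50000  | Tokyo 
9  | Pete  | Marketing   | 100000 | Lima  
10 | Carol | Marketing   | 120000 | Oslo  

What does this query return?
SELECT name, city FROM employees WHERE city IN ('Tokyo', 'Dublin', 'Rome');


Filtering: city IN ('Tokyo', 'Dublin', 'Rome')
Matching: 1 rows

1 rows:
Eve, Tokyo


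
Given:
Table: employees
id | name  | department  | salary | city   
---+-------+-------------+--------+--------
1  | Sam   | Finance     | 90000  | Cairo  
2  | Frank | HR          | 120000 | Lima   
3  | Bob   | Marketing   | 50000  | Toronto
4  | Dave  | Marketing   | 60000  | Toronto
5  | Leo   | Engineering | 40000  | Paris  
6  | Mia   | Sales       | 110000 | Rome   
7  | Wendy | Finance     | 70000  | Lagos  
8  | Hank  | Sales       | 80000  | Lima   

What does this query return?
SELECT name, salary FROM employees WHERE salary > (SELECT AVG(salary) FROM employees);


Subquery: AVG(salary) = 77500.0
Filtering: salary > 77500.0
  Sam (90000) -> MATCH
  Frank (120000) -> MATCH
  Mia (110000) -> MATCH
  Hank (80000) -> MATCH


4 rows:
Sam, 90000
Frank, 120000
Mia, 110000
Hank, 80000


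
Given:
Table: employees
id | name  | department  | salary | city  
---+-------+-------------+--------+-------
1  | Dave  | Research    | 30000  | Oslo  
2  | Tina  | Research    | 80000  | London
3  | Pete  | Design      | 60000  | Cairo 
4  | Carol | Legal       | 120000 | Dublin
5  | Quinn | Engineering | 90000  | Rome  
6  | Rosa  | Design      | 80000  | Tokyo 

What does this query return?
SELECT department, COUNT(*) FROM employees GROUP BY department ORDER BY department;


Assigning each row to its department group:
  Dave -> Research
  Tina -> Research
  Pete -> Design
  Carol -> Legal
  Quinn -> Engineering
  Rosa -> Design


4 groups:
Design, 2
Engineering, 1
Legal, 1
Research, 2


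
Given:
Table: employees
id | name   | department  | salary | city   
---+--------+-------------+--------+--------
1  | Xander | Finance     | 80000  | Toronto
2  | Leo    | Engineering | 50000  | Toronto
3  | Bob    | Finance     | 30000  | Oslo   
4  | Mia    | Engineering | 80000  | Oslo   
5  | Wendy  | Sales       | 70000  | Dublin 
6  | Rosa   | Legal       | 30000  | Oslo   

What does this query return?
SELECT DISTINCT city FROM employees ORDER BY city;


All 'city' values (row order): Toronto, Toronto, Oslo, Oslo, Dublin, Oslo
Removing duplicates leaves 3 unique value(s).

3 values:
Dublin
Oslo
Toronto


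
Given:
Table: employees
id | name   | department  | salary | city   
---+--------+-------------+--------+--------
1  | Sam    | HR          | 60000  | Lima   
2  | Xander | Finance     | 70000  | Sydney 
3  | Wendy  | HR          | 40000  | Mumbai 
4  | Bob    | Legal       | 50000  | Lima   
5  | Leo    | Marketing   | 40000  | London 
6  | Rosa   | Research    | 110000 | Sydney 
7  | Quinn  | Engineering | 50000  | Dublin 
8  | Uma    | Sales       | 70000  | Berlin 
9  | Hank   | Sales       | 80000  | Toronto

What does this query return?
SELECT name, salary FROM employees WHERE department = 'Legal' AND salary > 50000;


Filtering: department = 'Legal' AND salary > 50000
Matching: 0 rows

Empty result set (0 rows)


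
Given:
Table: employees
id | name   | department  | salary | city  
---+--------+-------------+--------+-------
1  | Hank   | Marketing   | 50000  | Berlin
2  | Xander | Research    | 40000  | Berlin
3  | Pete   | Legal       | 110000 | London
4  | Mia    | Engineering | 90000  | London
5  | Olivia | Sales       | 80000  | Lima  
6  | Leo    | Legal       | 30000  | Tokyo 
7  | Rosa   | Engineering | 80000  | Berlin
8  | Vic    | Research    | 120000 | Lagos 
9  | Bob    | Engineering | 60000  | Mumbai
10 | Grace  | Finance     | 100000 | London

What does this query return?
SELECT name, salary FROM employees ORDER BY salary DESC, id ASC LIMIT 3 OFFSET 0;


Sort by salary DESC (id ASC tiebreak), then skip 0 and take 3
Rows 1 through 3

3 rows:
Vic, 120000
Pete, 110000
Grace, 100000


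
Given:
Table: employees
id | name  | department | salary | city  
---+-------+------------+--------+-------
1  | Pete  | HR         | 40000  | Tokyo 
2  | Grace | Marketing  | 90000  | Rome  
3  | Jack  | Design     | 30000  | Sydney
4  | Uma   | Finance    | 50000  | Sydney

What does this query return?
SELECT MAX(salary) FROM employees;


Salaries: 40000, 90000, 30000, 50000
MAX = 90000

90000


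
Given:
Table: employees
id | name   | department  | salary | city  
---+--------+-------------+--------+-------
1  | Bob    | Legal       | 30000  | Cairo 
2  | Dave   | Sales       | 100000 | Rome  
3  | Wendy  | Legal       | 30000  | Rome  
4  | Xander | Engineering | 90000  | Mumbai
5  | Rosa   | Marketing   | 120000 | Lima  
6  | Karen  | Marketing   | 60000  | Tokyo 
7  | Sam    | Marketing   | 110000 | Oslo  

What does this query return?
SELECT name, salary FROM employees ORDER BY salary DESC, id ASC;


Sorting by salary DESC, then id ASC for ties

7 rows:
Rosa, 120000
Sam, 110000
Dave, 100000
Xander, 90000
Karen, 60000
Bob, 30000
Wendy, 30000


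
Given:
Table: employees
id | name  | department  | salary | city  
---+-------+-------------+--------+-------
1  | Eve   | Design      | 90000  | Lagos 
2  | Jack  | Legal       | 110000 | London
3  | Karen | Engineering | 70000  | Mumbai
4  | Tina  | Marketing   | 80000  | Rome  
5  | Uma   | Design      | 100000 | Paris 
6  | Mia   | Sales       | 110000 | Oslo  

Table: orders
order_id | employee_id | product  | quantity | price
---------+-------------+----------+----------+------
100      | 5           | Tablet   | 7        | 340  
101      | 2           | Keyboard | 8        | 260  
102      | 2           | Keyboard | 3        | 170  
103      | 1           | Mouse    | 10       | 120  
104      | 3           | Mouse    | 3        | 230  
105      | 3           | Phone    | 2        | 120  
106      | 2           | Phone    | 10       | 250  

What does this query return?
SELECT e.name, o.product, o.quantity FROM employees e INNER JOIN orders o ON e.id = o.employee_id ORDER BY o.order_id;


Joining employees.id = orders.employee_id:
  employee Uma (id=5) -> order Tablet
  employee Jack (id=2) -> order Keyboard
  employee Jack (id=2) -> order Keyboard
  employee Eve (id=1) -> order Mouse
  employee Karen (id=3) -> order Mouse
  employee Karen (id=3) -> order Phone
  employee Jack (id=2) -> order Phone


7 rows:
Uma, Tablet, 7
Jack, Keyboard, 8
Jack, Keyboard, 3
Eve, Mouse, 10
Karen, Mouse, 3
Karen, Phone, 2
Jack, Phone, 10


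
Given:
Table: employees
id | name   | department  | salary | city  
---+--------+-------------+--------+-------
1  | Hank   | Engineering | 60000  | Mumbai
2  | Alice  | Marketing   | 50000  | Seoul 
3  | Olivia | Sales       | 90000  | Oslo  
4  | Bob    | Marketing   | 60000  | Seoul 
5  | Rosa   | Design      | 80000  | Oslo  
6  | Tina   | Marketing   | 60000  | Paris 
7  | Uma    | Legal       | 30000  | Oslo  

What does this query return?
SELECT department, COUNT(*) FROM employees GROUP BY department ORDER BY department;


Assigning each row to its department group:
  Hank -> Engineering
  Alice -> Marketing
  Olivia -> Sales
  Bob -> Marketing
  Rosa -> Design
  Tina -> Marketing
  Uma -> Legal


5 groups:
Design, 1
Engineering, 1
Legal, 1
Marketing, 3
Sales, 1


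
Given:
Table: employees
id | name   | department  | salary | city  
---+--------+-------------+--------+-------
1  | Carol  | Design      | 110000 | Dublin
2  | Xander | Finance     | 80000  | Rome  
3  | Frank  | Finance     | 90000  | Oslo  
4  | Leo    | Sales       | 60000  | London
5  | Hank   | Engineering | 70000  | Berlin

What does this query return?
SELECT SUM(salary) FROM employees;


SUM(salary) = 110000 + 80000 + 90000 + 60000 + 70000 = 410000

410000


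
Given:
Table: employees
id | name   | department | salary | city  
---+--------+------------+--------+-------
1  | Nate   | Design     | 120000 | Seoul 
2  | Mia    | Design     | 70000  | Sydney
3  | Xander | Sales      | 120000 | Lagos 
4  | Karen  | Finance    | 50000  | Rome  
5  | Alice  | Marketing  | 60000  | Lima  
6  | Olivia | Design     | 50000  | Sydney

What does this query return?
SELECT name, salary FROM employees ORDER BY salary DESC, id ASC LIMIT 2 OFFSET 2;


Sort by salary DESC (id ASC tiebreak), then skip 2 and take 2
Rows 3 through 4

2 rows:
Mia, 70000
Alice, 60000


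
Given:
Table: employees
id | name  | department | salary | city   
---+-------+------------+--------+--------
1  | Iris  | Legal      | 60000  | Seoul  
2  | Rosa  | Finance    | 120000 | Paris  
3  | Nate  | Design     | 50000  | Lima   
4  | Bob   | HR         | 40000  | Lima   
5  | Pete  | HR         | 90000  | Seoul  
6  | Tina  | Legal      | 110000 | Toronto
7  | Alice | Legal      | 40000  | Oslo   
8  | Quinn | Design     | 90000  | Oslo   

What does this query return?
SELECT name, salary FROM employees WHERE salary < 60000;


Filtering: salary < 60000
Matching: 3 rows

3 rows:
Nate, 50000
Bob, 40000
Alice, 40000


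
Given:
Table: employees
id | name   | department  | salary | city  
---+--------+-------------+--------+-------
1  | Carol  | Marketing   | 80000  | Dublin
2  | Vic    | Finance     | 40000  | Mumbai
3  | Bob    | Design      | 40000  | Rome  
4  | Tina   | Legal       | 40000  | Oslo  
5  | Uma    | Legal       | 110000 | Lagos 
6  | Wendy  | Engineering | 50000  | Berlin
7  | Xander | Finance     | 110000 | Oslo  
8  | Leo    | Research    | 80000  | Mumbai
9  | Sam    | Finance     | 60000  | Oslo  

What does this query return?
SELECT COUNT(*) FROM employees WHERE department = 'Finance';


Counting rows where department = 'Finance'
  Vic -> MATCH
  Xander -> MATCH
  Sam -> MATCH


3


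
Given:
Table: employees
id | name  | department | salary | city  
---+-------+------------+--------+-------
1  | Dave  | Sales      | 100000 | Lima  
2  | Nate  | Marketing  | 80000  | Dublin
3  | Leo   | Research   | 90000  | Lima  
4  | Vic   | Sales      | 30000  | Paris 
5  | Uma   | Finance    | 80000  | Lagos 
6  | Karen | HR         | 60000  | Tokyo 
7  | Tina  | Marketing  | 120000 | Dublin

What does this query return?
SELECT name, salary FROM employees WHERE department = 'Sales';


Filtering: department = 'Sales'
Matching rows: 2

2 rows:
Dave, 100000
Vic, 30000


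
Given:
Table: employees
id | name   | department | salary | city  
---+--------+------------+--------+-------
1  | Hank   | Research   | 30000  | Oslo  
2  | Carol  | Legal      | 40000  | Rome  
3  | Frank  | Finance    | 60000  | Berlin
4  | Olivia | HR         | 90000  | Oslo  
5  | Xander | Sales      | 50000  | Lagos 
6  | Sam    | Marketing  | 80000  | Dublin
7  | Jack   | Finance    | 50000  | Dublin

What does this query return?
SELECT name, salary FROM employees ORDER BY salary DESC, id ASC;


Sorting by salary DESC, then id ASC for ties

7 rows:
Olivia, 90000
Sam, 80000
Frank, 60000
Xander, 50000
Jack, 50000
Carol, 40000
Hank, 30000


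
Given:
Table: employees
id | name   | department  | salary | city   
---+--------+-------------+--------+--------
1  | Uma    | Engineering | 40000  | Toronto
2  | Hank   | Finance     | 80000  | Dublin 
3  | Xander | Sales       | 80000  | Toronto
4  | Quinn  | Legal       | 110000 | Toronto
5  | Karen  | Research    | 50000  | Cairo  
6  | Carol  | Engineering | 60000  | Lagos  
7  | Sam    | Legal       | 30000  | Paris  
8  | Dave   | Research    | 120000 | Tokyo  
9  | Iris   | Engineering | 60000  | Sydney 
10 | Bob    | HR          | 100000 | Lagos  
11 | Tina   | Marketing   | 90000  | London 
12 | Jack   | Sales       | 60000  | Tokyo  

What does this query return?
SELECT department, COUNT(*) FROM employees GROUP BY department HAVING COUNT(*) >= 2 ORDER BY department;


Groups with count >= 2:
  Engineering: 3 -> PASS
  Legal: 2 -> PASS
  Research: 2 -> PASS
  Sales: 2 -> PASS
  Finance: 1 -> filtered out
  HR: 1 -> filtered out
  Marketing: 1 -> filtered out


4 groups:
Engineering, 3
Legal, 2
Research, 2
Sales, 2


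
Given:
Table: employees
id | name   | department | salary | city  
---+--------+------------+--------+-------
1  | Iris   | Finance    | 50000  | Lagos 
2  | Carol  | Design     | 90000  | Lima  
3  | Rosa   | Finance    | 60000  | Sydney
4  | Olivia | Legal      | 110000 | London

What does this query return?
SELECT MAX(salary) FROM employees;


Salaries: 50000, 90000, 60000, 110000
MAX = 110000

110000


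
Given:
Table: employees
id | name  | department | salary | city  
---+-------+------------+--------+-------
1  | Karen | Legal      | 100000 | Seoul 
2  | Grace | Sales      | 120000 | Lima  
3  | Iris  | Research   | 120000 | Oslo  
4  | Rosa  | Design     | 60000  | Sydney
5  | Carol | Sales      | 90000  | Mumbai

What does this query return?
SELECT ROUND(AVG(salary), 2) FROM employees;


SUM(salary) = 490000
COUNT = 5
ROUND(AVG, 2) = ROUND(490000 / 5, 2) = 98000.0

98000.0


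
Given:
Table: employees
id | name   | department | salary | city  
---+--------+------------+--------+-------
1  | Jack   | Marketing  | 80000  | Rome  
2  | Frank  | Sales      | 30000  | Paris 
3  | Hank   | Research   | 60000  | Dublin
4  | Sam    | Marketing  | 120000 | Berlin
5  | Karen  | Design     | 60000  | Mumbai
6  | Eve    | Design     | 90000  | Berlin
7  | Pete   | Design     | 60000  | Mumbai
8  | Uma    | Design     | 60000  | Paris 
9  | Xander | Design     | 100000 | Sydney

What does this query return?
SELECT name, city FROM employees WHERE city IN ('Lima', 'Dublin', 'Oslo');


Filtering: city IN ('Lima', 'Dublin', 'Oslo')
Matching: 1 rows

1 rows:
Hank, Dublin


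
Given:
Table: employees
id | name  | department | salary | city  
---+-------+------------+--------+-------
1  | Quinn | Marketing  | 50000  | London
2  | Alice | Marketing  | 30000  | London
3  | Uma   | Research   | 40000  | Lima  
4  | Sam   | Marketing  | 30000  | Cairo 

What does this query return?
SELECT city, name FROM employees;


Projecting columns: city, name

4 rows:
London, Quinn
London, Alice
Lima, Uma
Cairo, Sam


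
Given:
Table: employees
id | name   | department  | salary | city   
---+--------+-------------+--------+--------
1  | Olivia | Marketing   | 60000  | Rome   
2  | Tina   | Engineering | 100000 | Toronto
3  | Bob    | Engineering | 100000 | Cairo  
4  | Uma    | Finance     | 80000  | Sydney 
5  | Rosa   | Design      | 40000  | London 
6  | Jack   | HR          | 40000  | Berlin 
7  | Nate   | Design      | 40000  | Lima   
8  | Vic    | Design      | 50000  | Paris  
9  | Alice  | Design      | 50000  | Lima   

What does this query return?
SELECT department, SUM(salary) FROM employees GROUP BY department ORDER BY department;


Summing salary within each department:
  Design: 40000 + 40000 + 50000 + 50000 = 180000
  Engineering: 100000 + 100000 = 200000
  Finance: 80000 = 80000
  HR: 40000 = 40000
  Marketing: 60000 = 60000


5 groups:
Design, 180000
Engineering, 200000
Finance, 80000
HR, 40000
Marketing, 60000


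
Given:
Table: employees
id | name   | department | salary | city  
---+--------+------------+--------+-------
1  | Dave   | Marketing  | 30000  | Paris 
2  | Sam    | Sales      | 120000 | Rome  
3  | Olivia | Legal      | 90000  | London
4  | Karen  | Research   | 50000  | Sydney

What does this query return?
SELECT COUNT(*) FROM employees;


COUNT(*) counts all rows

4


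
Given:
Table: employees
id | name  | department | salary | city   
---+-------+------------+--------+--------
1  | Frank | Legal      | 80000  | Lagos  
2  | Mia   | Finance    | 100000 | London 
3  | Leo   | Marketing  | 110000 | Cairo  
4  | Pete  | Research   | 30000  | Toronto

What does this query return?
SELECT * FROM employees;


SELECT * returns all 4 rows with all columns

4 rows:
1, Frank, Legal, 80000, Lagos
2, Mia, Finance, 100000, London
3, Leo, Marketing, 110000, Cairo
4, Pete, Research, 30000, Toronto


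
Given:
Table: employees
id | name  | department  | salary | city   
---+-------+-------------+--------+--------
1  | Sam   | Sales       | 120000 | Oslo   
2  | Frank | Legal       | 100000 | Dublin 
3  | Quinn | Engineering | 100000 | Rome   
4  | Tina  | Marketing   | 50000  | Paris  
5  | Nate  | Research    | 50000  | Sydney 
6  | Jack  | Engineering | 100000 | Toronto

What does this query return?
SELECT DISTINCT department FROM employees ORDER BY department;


All 'department' values (row order): Sales, Legal, Engineering, Marketing, Research, Engineering
Removing duplicates leaves 5 unique value(s).

5 values:
Engineering
Legal
Marketing
Research
Sales


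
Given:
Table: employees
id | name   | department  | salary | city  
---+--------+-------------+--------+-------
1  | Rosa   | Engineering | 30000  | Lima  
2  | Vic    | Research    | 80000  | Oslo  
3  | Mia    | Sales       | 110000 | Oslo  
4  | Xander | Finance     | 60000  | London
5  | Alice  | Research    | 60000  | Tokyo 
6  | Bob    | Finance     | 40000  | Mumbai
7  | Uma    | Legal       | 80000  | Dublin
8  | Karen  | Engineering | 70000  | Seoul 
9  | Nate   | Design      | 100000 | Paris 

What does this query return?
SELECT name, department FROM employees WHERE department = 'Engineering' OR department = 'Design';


Filtering: department = 'Engineering' OR 'Design'
Matching: 3 rows

3 rows:
Rosa, Engineering
Karen, Engineering
Nate, Design


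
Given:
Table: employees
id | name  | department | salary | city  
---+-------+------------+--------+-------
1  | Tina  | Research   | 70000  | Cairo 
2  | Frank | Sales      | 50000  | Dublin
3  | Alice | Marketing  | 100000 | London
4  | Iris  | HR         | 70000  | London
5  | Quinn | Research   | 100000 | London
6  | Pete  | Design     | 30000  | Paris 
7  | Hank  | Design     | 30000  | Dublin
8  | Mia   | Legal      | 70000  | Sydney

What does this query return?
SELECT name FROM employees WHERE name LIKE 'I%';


LIKE 'I%' matches names starting with 'I'
Matching: 1

1 rows:
Iris


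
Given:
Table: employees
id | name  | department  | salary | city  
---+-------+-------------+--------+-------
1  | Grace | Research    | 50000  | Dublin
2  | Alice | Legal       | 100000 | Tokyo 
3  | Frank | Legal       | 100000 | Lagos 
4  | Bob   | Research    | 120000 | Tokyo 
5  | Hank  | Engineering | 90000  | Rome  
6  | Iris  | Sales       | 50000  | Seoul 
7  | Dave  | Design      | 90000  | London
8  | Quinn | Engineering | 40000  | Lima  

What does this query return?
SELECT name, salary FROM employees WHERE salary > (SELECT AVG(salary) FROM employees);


Subquery: AVG(salary) = 80000.0
Filtering: salary > 80000.0
  Alice (100000) -> MATCH
  Frank (100000) -> MATCH
  Bob (120000) -> MATCH
  Hank (90000) -> MATCH
  Dave (90000) -> MATCH


5 rows:
Alice, 100000
Frank, 100000
Bob, 120000
Hank, 90000
Dave, 90000


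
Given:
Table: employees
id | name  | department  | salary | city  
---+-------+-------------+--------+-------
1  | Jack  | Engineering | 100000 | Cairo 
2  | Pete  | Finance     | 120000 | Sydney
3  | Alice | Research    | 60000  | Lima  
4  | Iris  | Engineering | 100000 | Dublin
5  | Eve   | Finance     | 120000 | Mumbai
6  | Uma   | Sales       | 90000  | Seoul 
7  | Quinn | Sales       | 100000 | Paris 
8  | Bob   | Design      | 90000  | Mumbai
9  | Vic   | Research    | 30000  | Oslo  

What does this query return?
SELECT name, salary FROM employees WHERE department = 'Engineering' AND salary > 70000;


Filtering: department = 'Engineering' AND salary > 70000
Matching: 2 rows

2 rows:
Jack, 100000
Iris, 100000


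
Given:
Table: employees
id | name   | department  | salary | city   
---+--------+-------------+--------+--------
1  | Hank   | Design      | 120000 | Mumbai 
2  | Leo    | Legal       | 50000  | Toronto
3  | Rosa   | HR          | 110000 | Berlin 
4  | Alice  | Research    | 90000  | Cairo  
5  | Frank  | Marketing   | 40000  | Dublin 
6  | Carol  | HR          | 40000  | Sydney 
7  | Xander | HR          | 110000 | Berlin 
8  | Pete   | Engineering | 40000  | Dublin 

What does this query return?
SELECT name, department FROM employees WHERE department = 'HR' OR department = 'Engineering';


Filtering: department = 'HR' OR 'Engineering'
Matching: 4 rows

4 rows:
Rosa, HR
Carol, HR
Xander, HR
Pete, Engineering


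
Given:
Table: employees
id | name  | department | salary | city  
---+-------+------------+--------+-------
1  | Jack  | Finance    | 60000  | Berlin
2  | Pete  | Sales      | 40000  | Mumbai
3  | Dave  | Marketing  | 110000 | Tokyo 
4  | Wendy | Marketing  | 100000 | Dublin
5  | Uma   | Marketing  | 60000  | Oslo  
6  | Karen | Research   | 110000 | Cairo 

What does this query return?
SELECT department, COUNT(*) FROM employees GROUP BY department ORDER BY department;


Assigning each row to its department group:
  Jack -> Finance
  Pete -> Sales
  Dave -> Marketing
  Wendy -> Marketing
  Uma -> Marketing
  Karen -> Research


4 groups:
Finance, 1
Marketing, 3
Research, 1
Sales, 1


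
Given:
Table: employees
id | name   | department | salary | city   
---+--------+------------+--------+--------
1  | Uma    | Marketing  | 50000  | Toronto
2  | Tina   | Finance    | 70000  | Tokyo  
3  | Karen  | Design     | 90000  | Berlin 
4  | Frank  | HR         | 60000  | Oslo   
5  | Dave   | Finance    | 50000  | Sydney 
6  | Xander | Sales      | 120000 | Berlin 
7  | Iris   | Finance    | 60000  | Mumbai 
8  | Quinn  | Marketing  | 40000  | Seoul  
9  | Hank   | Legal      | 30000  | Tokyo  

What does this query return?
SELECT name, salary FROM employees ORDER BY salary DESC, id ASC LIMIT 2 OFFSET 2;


Sort by salary DESC (id ASC tiebreak), then skip 2 and take 2
Rows 3 through 4

2 rows:
Tina, 70000
Frank, 60000


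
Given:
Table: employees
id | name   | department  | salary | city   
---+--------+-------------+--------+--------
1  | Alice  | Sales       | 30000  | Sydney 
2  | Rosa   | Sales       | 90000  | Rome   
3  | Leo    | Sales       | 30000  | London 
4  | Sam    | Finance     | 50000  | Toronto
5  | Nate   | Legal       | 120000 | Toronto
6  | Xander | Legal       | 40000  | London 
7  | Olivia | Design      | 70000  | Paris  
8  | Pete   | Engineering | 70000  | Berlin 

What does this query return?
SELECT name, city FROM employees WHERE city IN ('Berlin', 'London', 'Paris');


Filtering: city IN ('Berlin', 'London', 'Paris')
Matching: 4 rows

4 rows:
Leo, London
Xander, London
Olivia, Paris
Pete, Berlin


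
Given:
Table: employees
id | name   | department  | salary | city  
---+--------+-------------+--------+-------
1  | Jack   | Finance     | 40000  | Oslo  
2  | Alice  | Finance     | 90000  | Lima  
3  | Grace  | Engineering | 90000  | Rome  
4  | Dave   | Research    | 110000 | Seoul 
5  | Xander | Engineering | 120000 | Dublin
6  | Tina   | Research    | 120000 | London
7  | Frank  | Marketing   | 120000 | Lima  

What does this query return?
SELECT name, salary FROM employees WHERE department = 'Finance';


Filtering: department = 'Finance'
Matching rows: 2

2 rows:
Jack, 40000
Alice, 90000


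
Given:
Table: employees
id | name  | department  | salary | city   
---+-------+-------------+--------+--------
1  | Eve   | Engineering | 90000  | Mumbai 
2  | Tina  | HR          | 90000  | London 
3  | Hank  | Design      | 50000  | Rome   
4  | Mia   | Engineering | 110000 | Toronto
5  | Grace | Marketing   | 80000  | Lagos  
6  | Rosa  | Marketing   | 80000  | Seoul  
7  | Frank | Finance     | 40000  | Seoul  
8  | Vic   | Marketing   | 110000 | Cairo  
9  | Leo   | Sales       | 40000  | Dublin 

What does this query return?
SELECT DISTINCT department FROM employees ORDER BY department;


All 'department' values (row order): Engineering, HR, Design, Engineering, Marketing, Marketing, Finance, Marketing, Sales
Removing duplicates leaves 6 unique value(s).

6 values:
Design
Engineering
Finance
HR
Marketing
Sales


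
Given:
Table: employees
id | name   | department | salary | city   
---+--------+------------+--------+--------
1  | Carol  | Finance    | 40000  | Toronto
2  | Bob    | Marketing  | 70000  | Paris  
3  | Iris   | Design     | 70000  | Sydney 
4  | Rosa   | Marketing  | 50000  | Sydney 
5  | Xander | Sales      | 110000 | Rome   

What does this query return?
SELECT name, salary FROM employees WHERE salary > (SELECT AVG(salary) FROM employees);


Subquery: AVG(salary) = 68000.0
Filtering: salary > 68000.0
  Bob (70000) -> MATCH
  Iris (70000) -> MATCH
  Xander (110000) -> MATCH


3 rows:
Bob, 70000
Iris, 70000
Xander, 110000


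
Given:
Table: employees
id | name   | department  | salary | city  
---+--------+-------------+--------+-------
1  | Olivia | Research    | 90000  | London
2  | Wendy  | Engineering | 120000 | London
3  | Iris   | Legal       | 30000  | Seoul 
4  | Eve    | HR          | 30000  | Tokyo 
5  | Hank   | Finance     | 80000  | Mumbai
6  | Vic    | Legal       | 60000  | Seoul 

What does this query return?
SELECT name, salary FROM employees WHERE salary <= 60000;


Filtering: salary <= 60000
Matching: 3 rows

3 rows:
Iris, 30000
Eve, 30000
Vic, 60000


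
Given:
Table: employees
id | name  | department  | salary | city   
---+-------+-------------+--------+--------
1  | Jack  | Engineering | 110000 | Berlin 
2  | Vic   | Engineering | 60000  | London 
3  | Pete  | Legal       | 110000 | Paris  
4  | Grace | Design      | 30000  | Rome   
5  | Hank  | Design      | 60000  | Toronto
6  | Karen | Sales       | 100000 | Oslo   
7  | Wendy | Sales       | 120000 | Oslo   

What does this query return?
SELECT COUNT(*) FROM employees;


COUNT(*) counts all rows

7


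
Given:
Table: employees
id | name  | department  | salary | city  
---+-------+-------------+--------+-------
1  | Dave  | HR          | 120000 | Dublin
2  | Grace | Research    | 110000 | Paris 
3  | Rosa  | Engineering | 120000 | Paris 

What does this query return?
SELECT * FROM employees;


SELECT * returns all 3 rows with all columns

3 rows:
1, Dave, HR, 120000, Dublin
2, Grace, Research, 110000, Paris
3, Rosa, Engineering, 120000, Paris
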